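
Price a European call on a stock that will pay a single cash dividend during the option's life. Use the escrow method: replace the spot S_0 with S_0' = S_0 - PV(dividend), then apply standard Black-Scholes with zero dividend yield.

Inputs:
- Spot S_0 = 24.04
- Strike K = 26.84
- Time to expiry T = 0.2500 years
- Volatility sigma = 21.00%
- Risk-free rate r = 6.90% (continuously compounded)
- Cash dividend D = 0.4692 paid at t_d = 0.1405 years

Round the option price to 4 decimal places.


PV(D) = D * exp(-r * t_d) = 0.4692 * 0.99035234 = 0.46467332
S_0' = S_0 - PV(D) = 24.0400 - 0.46467332 = 23.57532668
d1 = (ln(S_0'/K) + (r + sigma^2/2)*T) / (sigma*sqrt(T)) = -1.01838216
d2 = d1 - sigma*sqrt(T) = -1.12338216
exp(-rT) = 0.98289793
N(d1) = 0.15424819; N(d2) = 0.13063761
C = S_0' * N(d1) - K * exp(-rT) * N(d2) = 23.57532668 * 0.15424819 - 26.8400 * 0.98289793 * 0.13063761 = 0.1901

Answer: Price = 0.1901


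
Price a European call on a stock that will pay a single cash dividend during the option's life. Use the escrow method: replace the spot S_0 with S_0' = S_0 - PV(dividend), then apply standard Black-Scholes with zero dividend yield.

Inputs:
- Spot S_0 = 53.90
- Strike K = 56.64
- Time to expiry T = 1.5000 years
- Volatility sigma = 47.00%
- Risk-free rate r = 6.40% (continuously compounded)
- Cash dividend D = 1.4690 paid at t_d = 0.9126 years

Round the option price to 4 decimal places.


Answer: Price = 12.3118

Derivation:
PV(D) = D * exp(-r * t_d) = 1.4690 * 0.94326653 = 1.38565853
S_0' = S_0 - PV(D) = 53.9000 - 1.38565853 = 52.51434147
d1 = (ln(S_0'/K) + (r + sigma^2/2)*T) / (sigma*sqrt(T)) = 0.32320384
d2 = d1 - sigma*sqrt(T) = -0.25242625
exp(-rT) = 0.90846402
N(d1) = 0.62672956; N(d2) = 0.40035581
C = S_0' * N(d1) - K * exp(-rT) * N(d2) = 52.51434147 * 0.62672956 - 56.6400 * 0.90846402 * 0.40035581 = 12.3118


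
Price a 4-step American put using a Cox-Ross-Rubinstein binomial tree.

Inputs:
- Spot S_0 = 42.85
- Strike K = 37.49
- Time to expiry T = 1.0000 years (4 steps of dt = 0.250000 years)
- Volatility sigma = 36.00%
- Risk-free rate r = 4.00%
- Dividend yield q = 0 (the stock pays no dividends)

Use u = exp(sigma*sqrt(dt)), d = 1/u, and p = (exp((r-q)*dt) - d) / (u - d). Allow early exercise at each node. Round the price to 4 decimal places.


dt = T/N = 0.250000
u = exp(sigma*sqrt(dt)) = 1.197217; d = 1/u = 0.835270
p = (exp((r-q)*dt) - d) / (u - d) = 0.482888
Discount per step: exp(-r*dt) = 0.990050
Stock lattice S(k, i) with i counting down-moves:
  k=0: S(0,0) = 42.8500
  k=1: S(1,0) = 51.3008; S(1,1) = 35.7913
  k=2: S(2,0) = 61.4182; S(2,1) = 42.8500; S(2,2) = 29.8954
  k=3: S(3,0) = 73.5309; S(3,1) = 51.3008; S(3,2) = 35.7913; S(3,3) = 24.9708
  k=4: S(4,0) = 88.0325; S(4,1) = 61.4182; S(4,2) = 42.8500; S(4,3) = 29.8954; S(4,4) = 20.8573
Terminal payoffs V(N, i) = max(K - S_T, 0):
  V(4,0) = 0.000000; V(4,1) = 0.000000; V(4,2) = 0.000000; V(4,3) = 7.594569; V(4,4) = 16.632666
Backward induction: V(k, i) = exp(-r*dt) * [p * V(k+1, i) + (1-p) * V(k+1, i+1)]; then take max(V_cont, immediate exercise) for American.
  V(3,0) = exp(-r*dt) * [p*0.000000 + (1-p)*0.000000] = 0.000000; exercise = 0.000000; V(3,0) = max -> 0.000000
  V(3,1) = exp(-r*dt) * [p*0.000000 + (1-p)*0.000000] = 0.000000; exercise = 0.000000; V(3,1) = max -> 0.000000
  V(3,2) = exp(-r*dt) * [p*0.000000 + (1-p)*7.594569] = 3.888166; exercise = 1.698671; V(3,2) = max -> 3.888166
  V(3,3) = exp(-r*dt) * [p*7.594569 + (1-p)*16.632666] = 12.146206; exercise = 12.519237; V(3,3) = max -> 12.519237
  V(2,0) = exp(-r*dt) * [p*0.000000 + (1-p)*0.000000] = 0.000000; exercise = 0.000000; V(2,0) = max -> 0.000000
  V(2,1) = exp(-r*dt) * [p*0.000000 + (1-p)*3.888166] = 1.990611; exercise = 0.000000; V(2,1) = max -> 1.990611
  V(2,2) = exp(-r*dt) * [p*3.888166 + (1-p)*12.519237] = 8.268298; exercise = 7.594569; V(2,2) = max -> 8.268298
  V(1,0) = exp(-r*dt) * [p*0.000000 + (1-p)*1.990611] = 1.019126; exercise = 0.000000; V(1,0) = max -> 1.019126
  V(1,1) = exp(-r*dt) * [p*1.990611 + (1-p)*8.268298] = 5.184770; exercise = 1.698671; V(1,1) = max -> 5.184770
  V(0,0) = exp(-r*dt) * [p*1.019126 + (1-p)*5.184770] = 3.141656; exercise = 0.000000; V(0,0) = max -> 3.141656

Answer: Price = V(0,0) = 3.1417


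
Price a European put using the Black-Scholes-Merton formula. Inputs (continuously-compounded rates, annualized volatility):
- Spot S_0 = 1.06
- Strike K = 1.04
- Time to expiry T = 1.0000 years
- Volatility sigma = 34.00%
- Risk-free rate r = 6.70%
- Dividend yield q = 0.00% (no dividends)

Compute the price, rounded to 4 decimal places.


d1 = (ln(S/K) + (r - q + 0.5*sigma^2) * T) / (sigma * sqrt(T)) = 0.42308293
d2 = d1 - sigma * sqrt(T) = 0.08308293
exp(-rT) = 0.93519520; exp(-qT) = 1.00000000
P = K * exp(-rT) * N(-d2) - S_0 * exp(-qT) * N(-d1)
N(-d1) = 0.33611738; N(-d2) = 0.46689280
P = 1.0400 * 0.93519520 * 0.46689280 - 1.0600 * 1.00000000 * 0.33611738 = 0.0978

Answer: Price = 0.0978


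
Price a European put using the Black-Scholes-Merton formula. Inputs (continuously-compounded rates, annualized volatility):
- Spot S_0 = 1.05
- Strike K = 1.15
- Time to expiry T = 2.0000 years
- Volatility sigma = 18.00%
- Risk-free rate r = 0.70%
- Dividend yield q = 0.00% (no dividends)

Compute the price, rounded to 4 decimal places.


Answer: Price = 0.1576

Derivation:
d1 = (ln(S/K) + (r - q + 0.5*sigma^2) * T) / (sigma * sqrt(T)) = -0.17509448
d2 = d1 - sigma * sqrt(T) = -0.42965292
exp(-rT) = 0.98609754; exp(-qT) = 1.00000000
P = K * exp(-rT) * N(-d2) - S_0 * exp(-qT) * N(-d1)
N(-d1) = 0.56949730; N(-d2) = 0.66627593
P = 1.1500 * 0.98609754 * 0.66627593 - 1.0500 * 1.00000000 * 0.56949730 = 0.1576


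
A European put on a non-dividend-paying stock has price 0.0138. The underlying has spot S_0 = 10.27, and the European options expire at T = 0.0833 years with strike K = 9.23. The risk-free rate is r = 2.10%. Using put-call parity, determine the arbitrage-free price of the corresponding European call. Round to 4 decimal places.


Put-call parity: C - P = S_0 * exp(-qT) - K * exp(-rT).
S_0 * exp(-qT) = 10.2700 * 1.00000000 = 10.27000000
K * exp(-rT) = 9.2300 * 0.99825223 = 9.21386807
C = P + S*exp(-qT) - K*exp(-rT)
C = 0.0138 + 10.27000000 - 9.21386807 = 1.0699

Answer: Call price = 1.0699


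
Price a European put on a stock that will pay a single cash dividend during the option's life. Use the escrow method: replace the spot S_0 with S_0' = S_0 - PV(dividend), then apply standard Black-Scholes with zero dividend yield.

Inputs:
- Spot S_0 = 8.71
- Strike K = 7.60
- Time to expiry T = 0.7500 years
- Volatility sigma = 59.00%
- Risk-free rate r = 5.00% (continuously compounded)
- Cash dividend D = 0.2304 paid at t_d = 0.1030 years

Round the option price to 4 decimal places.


PV(D) = D * exp(-r * t_d) = 0.2304 * 0.99486324 = 0.22921649
S_0' = S_0 - PV(D) = 8.7100 - 0.22921649 = 8.48078351
d1 = (ln(S_0'/K) + (r + sigma^2/2)*T) / (sigma*sqrt(T)) = 0.54347663
d2 = d1 - sigma*sqrt(T) = 0.03252164
exp(-rT) = 0.96319442
N(-d1) = 0.29340084; N(-d2) = 0.48702803
P = K * exp(-rT) * N(-d2) - S_0' * N(-d1) = 7.6000 * 0.96319442 * 0.48702803 - 8.48078351 * 0.29340084 = 1.0769

Answer: Price = 1.0769


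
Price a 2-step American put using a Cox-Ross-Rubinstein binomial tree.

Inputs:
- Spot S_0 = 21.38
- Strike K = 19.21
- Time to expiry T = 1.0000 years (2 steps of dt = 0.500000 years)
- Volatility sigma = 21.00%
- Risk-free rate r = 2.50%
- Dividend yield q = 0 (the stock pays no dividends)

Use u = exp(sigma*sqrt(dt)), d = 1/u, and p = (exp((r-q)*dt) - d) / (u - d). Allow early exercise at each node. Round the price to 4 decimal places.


Answer: Price = V(0,0) = 0.7938

Derivation:
dt = T/N = 0.500000
u = exp(sigma*sqrt(dt)) = 1.160084; d = 1/u = 0.862007
p = (exp((r-q)*dt) - d) / (u - d) = 0.505144
Discount per step: exp(-r*dt) = 0.987578
Stock lattice S(k, i) with i counting down-moves:
  k=0: S(0,0) = 21.3800
  k=1: S(1,0) = 24.8026; S(1,1) = 18.4297
  k=2: S(2,0) = 28.7731; S(2,1) = 21.3800; S(2,2) = 15.8865
Terminal payoffs V(N, i) = max(K - S_T, 0):
  V(2,0) = 0.000000; V(2,1) = 0.000000; V(2,2) = 3.323478
Backward induction: V(k, i) = exp(-r*dt) * [p * V(k+1, i) + (1-p) * V(k+1, i+1)]; then take max(V_cont, immediate exercise) for American.
  V(1,0) = exp(-r*dt) * [p*0.000000 + (1-p)*0.000000] = 0.000000; exercise = 0.000000; V(1,0) = max -> 0.000000
  V(1,1) = exp(-r*dt) * [p*0.000000 + (1-p)*3.323478] = 1.624215; exercise = 0.780300; V(1,1) = max -> 1.624215
  V(0,0) = exp(-r*dt) * [p*0.000000 + (1-p)*1.624215] = 0.793769; exercise = 0.000000; V(0,0) = max -> 0.793769


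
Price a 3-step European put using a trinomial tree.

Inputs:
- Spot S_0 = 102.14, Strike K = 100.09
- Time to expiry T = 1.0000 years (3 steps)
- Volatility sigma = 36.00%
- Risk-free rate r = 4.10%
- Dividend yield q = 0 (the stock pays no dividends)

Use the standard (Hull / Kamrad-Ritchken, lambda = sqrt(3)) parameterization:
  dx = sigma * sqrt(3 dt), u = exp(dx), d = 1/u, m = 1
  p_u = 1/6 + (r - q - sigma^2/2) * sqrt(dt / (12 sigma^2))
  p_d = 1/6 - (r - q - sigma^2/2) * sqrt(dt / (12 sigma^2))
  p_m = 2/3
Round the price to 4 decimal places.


dt = T/N = 0.333333; dx = sigma*sqrt(3*dt) = 0.360000
u = exp(dx) = 1.433329; d = 1/u = 0.697676
p_u = 0.155648, p_m = 0.666667, p_d = 0.177685
Discount per step: exp(-r*dt) = 0.986426
Stock lattice S(k, j) with j the centered position index:
  k=0: S(0,+0) = 102.1400
  k=1: S(1,-1) = 71.2607; S(1,+0) = 102.1400; S(1,+1) = 146.4003
  k=2: S(2,-2) = 49.7169; S(2,-1) = 71.2607; S(2,+0) = 102.1400; S(2,+1) = 146.4003; S(2,+2) = 209.8398
  k=3: S(3,-3) = 34.6863; S(3,-2) = 49.7169; S(3,-1) = 71.2607; S(3,+0) = 102.1400; S(3,+1) = 146.4003; S(3,+2) = 209.8398; S(3,+3) = 300.7696
Terminal payoffs V(N, j) = max(K - S_T, 0):
  V(3,-3) = 65.403713; V(3,-2) = 50.373125; V(3,-1) = 28.829340; V(3,+0) = 0.000000; V(3,+1) = 0.000000; V(3,+2) = 0.000000; V(3,+3) = 0.000000
Backward induction: V(k, j) = exp(-r*dt) * [p_u * V(k+1, j+1) + p_m * V(k+1, j) + p_d * V(k+1, j-1)]
  V(2,-2) = exp(-r*dt) * [p_u*28.829340 + p_m*50.373125 + p_d*65.403713] = 49.016102
  V(2,-1) = exp(-r*dt) * [p_u*0.000000 + p_m*28.829340 + p_d*50.373125] = 27.787745
  V(2,+0) = exp(-r*dt) * [p_u*0.000000 + p_m*0.000000 + p_d*28.829340] = 5.053015
  V(2,+1) = exp(-r*dt) * [p_u*0.000000 + p_m*0.000000 + p_d*0.000000] = 0.000000
  V(2,+2) = exp(-r*dt) * [p_u*0.000000 + p_m*0.000000 + p_d*0.000000] = 0.000000
  V(1,-1) = exp(-r*dt) * [p_u*5.053015 + p_m*27.787745 + p_d*49.016102] = 27.640741
  V(1,+0) = exp(-r*dt) * [p_u*0.000000 + p_m*5.053015 + p_d*27.787745] = 8.193402
  V(1,+1) = exp(-r*dt) * [p_u*0.000000 + p_m*0.000000 + p_d*5.053015] = 0.885659
  V(0,+0) = exp(-r*dt) * [p_u*0.885659 + p_m*8.193402 + p_d*27.640741] = 10.368790

Answer: Price = V(0,0) = 10.3688


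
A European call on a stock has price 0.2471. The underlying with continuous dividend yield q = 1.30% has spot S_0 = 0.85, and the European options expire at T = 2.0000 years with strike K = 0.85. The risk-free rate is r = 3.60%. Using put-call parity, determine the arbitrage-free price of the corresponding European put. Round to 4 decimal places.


Put-call parity: C - P = S_0 * exp(-qT) - K * exp(-rT).
S_0 * exp(-qT) = 0.8500 * 0.97433509 = 0.82818483
K * exp(-rT) = 0.8500 * 0.93053090 = 0.79095126
P = C - S*exp(-qT) + K*exp(-rT)
P = 0.2471 - 0.82818483 + 0.79095126 = 0.2099

Answer: Put price = 0.2099


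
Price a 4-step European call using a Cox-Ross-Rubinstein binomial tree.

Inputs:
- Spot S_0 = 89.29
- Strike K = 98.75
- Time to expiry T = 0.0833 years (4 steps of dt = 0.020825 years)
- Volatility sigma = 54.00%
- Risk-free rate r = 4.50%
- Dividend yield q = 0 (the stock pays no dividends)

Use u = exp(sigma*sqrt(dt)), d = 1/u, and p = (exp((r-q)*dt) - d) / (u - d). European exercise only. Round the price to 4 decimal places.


Answer: Price = V(0,0) = 2.6146

Derivation:
dt = T/N = 0.020825
u = exp(sigma*sqrt(dt)) = 1.081043; d = 1/u = 0.925032
p = (exp((r-q)*dt) - d) / (u - d) = 0.486538
Discount per step: exp(-r*dt) = 0.999063
Stock lattice S(k, i) with i counting down-moves:
  k=0: S(0,0) = 89.2900
  k=1: S(1,0) = 96.5264; S(1,1) = 82.5961
  k=2: S(2,0) = 104.3492; S(2,1) = 89.2900; S(2,2) = 76.4041
  k=3: S(3,0) = 112.8060; S(3,1) = 96.5264; S(3,2) = 82.5961; S(3,3) = 70.6762
  k=4: S(4,0) = 121.9482; S(4,1) = 104.3492; S(4,2) = 89.2900; S(4,3) = 76.4041; S(4,4) = 65.3778
Terminal payoffs V(N, i) = max(S_T - K, 0):
  V(4,0) = 23.198190; V(4,1) = 5.599192; V(4,2) = 0.000000; V(4,3) = 0.000000; V(4,4) = 0.000000
Backward induction: V(k, i) = exp(-r*dt) * [p * V(k+1, i) + (1-p) * V(k+1, i+1)].
  V(3,0) = exp(-r*dt) * [p*23.198190 + (1-p)*5.599192] = 14.148504
  V(3,1) = exp(-r*dt) * [p*5.599192 + (1-p)*0.000000] = 2.721667
  V(3,2) = exp(-r*dt) * [p*0.000000 + (1-p)*0.000000] = 0.000000
  V(3,3) = exp(-r*dt) * [p*0.000000 + (1-p)*0.000000] = 0.000000
  V(2,0) = exp(-r*dt) * [p*14.148504 + (1-p)*2.721667] = 8.273498
  V(2,1) = exp(-r*dt) * [p*2.721667 + (1-p)*0.000000] = 1.322953
  V(2,2) = exp(-r*dt) * [p*0.000000 + (1-p)*0.000000] = 0.000000
  V(1,0) = exp(-r*dt) * [p*8.273498 + (1-p)*1.322953] = 4.700249
  V(1,1) = exp(-r*dt) * [p*1.322953 + (1-p)*0.000000] = 0.643064
  V(0,0) = exp(-r*dt) * [p*4.700249 + (1-p)*0.643064] = 2.614586


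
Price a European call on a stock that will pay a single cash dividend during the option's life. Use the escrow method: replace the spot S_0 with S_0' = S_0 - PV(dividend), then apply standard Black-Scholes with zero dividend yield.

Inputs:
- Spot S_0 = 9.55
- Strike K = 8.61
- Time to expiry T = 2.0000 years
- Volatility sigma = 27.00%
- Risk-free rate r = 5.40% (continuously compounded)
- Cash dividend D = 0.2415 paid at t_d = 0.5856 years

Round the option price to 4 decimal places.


PV(D) = D * exp(-r * t_d) = 0.2415 * 0.96887236 = 0.23398267
S_0' = S_0 - PV(D) = 9.5500 - 0.23398267 = 9.31601733
d1 = (ln(S_0'/K) + (r + sigma^2/2)*T) / (sigma*sqrt(T)) = 0.68016050
d2 = d1 - sigma*sqrt(T) = 0.29832283
exp(-rT) = 0.89762760
N(d1) = 0.75179858; N(d2) = 0.61727161
C = S_0' * N(d1) - K * exp(-rT) * N(d2) = 9.31601733 * 0.75179858 - 8.6100 * 0.89762760 * 0.61727161 = 2.2331

Answer: Price = 2.2331


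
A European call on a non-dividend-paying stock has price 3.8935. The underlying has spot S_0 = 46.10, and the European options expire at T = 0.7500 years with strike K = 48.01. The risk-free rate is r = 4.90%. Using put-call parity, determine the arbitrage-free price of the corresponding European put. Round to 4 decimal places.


Put-call parity: C - P = S_0 * exp(-qT) - K * exp(-rT).
S_0 * exp(-qT) = 46.1000 * 1.00000000 = 46.10000000
K * exp(-rT) = 48.0100 * 0.96391708 = 46.27765923
P = C - S*exp(-qT) + K*exp(-rT)
P = 3.8935 - 46.10000000 + 46.27765923 = 4.0712

Answer: Put price = 4.0712


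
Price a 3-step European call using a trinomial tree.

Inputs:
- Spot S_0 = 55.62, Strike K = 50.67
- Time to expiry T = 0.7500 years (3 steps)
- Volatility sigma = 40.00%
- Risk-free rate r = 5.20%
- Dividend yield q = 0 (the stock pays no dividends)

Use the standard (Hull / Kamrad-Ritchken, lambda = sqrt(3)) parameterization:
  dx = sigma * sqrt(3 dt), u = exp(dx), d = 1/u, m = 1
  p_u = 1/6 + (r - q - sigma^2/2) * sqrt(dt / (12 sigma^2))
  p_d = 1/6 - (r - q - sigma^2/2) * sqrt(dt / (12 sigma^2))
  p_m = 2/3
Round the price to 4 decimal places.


Answer: Price = V(0,0) = 11.1513

Derivation:
dt = T/N = 0.250000; dx = sigma*sqrt(3*dt) = 0.346410
u = exp(dx) = 1.413982; d = 1/u = 0.707222
p_u = 0.156563, p_m = 0.666667, p_d = 0.176770
Discount per step: exp(-r*dt) = 0.987084
Stock lattice S(k, j) with j the centered position index:
  k=0: S(0,+0) = 55.6200
  k=1: S(1,-1) = 39.3357; S(1,+0) = 55.6200; S(1,+1) = 78.6457
  k=2: S(2,-2) = 27.8191; S(2,-1) = 39.3357; S(2,+0) = 55.6200; S(2,+1) = 78.6457; S(2,+2) = 111.2036
  k=3: S(3,-3) = 19.6743; S(3,-2) = 27.8191; S(3,-1) = 39.3357; S(3,+0) = 55.6200; S(3,+1) = 78.6457; S(3,+2) = 111.2036; S(3,+3) = 157.2400
Terminal payoffs V(N, j) = max(S_T - K, 0):
  V(3,-3) = 0.000000; V(3,-2) = 0.000000; V(3,-1) = 0.000000; V(3,+0) = 4.950000; V(3,+1) = 27.975704; V(3,+2) = 60.533646; V(3,+3) = 106.570005
Backward induction: V(k, j) = exp(-r*dt) * [p_u * V(k+1, j+1) + p_m * V(k+1, j) + p_d * V(k+1, j-1)]
  V(2,-2) = exp(-r*dt) * [p_u*0.000000 + p_m*0.000000 + p_d*0.000000] = 0.000000
  V(2,-1) = exp(-r*dt) * [p_u*4.950000 + p_m*0.000000 + p_d*0.000000] = 0.764977
  V(2,+0) = exp(-r*dt) * [p_u*27.975704 + p_m*4.950000 + p_d*0.000000] = 7.580768
  V(2,+1) = exp(-r*dt) * [p_u*60.533646 + p_m*27.975704 + p_d*4.950000] = 28.628218
  V(2,+2) = exp(-r*dt) * [p_u*106.570005 + p_m*60.533646 + p_d*27.975704] = 61.185359
  V(1,-1) = exp(-r*dt) * [p_u*7.580768 + p_m*0.764977 + p_d*0.000000] = 1.674937
  V(1,+0) = exp(-r*dt) * [p_u*28.628218 + p_m*7.580768 + p_d*0.764977] = 9.546279
  V(1,+1) = exp(-r*dt) * [p_u*61.185359 + p_m*28.628218 + p_d*7.580768] = 29.617359
  V(0,+0) = exp(-r*dt) * [p_u*29.617359 + p_m*9.546279 + p_d*1.674937] = 11.151335


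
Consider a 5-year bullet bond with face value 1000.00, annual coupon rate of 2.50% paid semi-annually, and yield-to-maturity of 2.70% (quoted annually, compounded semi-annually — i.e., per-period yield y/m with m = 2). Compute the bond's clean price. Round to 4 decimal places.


Answer: Price = 990.7041

Derivation:
Coupon per period c = face * coupon_rate / m = 12.500000
Periods per year m = 2; per-period yield y/m = 0.013500
Number of cashflows N = 10
Cashflows (t years, CF_t, discount factor 1/(1+y/m)^(m*t), PV):
  t = 0.5000: CF_t = 12.500000, DF = 0.986680, PV = 12.333498
  t = 1.0000: CF_t = 12.500000, DF = 0.973537, PV = 12.169213
  t = 1.5000: CF_t = 12.500000, DF = 0.960569, PV = 12.007117
  t = 2.0000: CF_t = 12.500000, DF = 0.947774, PV = 11.847180
  t = 2.5000: CF_t = 12.500000, DF = 0.935150, PV = 11.689374
  t = 3.0000: CF_t = 12.500000, DF = 0.922694, PV = 11.533669
  t = 3.5000: CF_t = 12.500000, DF = 0.910403, PV = 11.380039
  t = 4.0000: CF_t = 12.500000, DF = 0.898276, PV = 11.228455
  t = 4.5000: CF_t = 12.500000, DF = 0.886311, PV = 11.078890
  t = 5.0000: CF_t = 1012.500000, DF = 0.874505, PV = 885.436665
Price P = sum_t PV_t = 990.704100


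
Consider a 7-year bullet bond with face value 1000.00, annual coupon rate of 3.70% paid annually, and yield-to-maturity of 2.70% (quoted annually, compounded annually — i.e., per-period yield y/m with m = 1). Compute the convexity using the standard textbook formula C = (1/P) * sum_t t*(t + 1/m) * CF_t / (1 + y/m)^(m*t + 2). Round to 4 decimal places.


Coupon per period c = face * coupon_rate / m = 37.000000
Periods per year m = 1; per-period yield y/m = 0.027000
Number of cashflows N = 7
Cashflows (t years, CF_t, discount factor 1/(1+y/m)^(m*t), PV):
  t = 1.0000: CF_t = 37.000000, DF = 0.973710, PV = 36.027264
  t = 2.0000: CF_t = 37.000000, DF = 0.948111, PV = 35.080101
  t = 3.0000: CF_t = 37.000000, DF = 0.923185, PV = 34.157839
  t = 4.0000: CF_t = 37.000000, DF = 0.898914, PV = 33.259824
  t = 5.0000: CF_t = 37.000000, DF = 0.875282, PV = 32.385418
  t = 6.0000: CF_t = 37.000000, DF = 0.852270, PV = 31.534000
  t = 7.0000: CF_t = 1037.000000, DF = 0.829864, PV = 860.568908
Price P = sum_t PV_t = 1063.013355
Convexity numerator sum_t t*(t + 1/m) * CF_t / (1+y/m)^(m*t + 2):
  t = 1.0000: term = 68.315679
  t = 2.0000: term = 199.558945
  t = 3.0000: term = 388.625015
  t = 4.0000: term = 630.679999
  t = 5.0000: term = 921.148976
  t = 6.0000: term = 1255.704544
  t = 7.0000: term = 45691.223864
Convexity = (1/P) * sum = 49155.257022 / 1063.013355 = 46.241429

Answer: Convexity = 46.2414


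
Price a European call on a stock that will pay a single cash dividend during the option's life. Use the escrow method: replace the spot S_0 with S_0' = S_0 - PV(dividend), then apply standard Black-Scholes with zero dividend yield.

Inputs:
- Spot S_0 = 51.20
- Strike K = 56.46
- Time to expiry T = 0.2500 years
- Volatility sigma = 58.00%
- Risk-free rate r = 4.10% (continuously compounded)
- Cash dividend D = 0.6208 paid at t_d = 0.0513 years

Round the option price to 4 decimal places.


Answer: Price = 3.8416

Derivation:
PV(D) = D * exp(-r * t_d) = 0.6208 * 0.99789891 = 0.61949564
S_0' = S_0 - PV(D) = 51.2000 - 0.61949564 = 50.58050436
d1 = (ln(S_0'/K) + (r + sigma^2/2)*T) / (sigma*sqrt(T)) = -0.19884900
d2 = d1 - sigma*sqrt(T) = -0.48884900
exp(-rT) = 0.98980235
N(d1) = 0.42119043; N(d2) = 0.31247430
C = S_0' * N(d1) - K * exp(-rT) * N(d2) = 50.58050436 * 0.42119043 - 56.4600 * 0.98980235 * 0.31247430 = 3.8416


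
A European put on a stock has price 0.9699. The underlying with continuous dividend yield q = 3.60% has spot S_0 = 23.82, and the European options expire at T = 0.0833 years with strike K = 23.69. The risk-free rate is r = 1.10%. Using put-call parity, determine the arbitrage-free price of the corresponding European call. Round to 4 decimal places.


Put-call parity: C - P = S_0 * exp(-qT) - K * exp(-rT).
S_0 * exp(-qT) = 23.8200 * 0.99700569 = 23.74867558
K * exp(-rT) = 23.6900 * 0.99908412 = 23.66830280
C = P + S*exp(-qT) - K*exp(-rT)
C = 0.9699 + 23.74867558 - 23.66830280 = 1.0503

Answer: Call price = 1.0503


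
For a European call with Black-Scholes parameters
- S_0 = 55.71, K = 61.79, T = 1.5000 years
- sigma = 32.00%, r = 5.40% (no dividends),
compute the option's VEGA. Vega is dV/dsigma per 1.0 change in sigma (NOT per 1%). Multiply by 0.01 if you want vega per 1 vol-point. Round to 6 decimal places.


Answer: Vega = 26.960819

Derivation:
d1 = 0.1383403552; d2 = -0.2535780037
phi(d1) = 0.3951429977; exp(-qT) = 1.0000000000; exp(-rT) = 0.9221936914
Vega = S * exp(-qT) * phi(d1) * sqrt(T) = 55.7100 * 1.0000000000 * 0.3951429977 * 1.2247448714 = 26.960819


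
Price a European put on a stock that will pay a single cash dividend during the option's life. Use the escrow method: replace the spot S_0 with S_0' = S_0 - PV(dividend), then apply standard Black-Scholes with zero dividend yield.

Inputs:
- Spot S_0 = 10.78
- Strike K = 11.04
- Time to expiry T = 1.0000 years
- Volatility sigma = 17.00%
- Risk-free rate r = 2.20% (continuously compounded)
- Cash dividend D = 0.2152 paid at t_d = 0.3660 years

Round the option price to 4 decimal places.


PV(D) = D * exp(-r * t_d) = 0.2152 * 0.99198033 = 0.21347417
S_0' = S_0 - PV(D) = 10.7800 - 0.21347417 = 10.56652583
d1 = (ln(S_0'/K) + (r + sigma^2/2)*T) / (sigma*sqrt(T)) = -0.04343516
d2 = d1 - sigma*sqrt(T) = -0.21343516
exp(-rT) = 0.97824024
N(-d1) = 0.51732267; N(-d2) = 0.58450622
P = K * exp(-rT) * N(-d2) - S_0' * N(-d1) = 11.0400 * 0.97824024 * 0.58450622 - 10.56652583 * 0.51732267 = 0.8462

Answer: Price = 0.8462


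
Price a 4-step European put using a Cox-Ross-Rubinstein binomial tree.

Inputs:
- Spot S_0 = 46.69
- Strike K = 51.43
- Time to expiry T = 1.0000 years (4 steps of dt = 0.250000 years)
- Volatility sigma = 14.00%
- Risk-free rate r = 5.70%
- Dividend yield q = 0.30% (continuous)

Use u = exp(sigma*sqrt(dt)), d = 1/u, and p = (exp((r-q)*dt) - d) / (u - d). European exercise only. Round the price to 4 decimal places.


Answer: Price = V(0,0) = 3.8365

Derivation:
dt = T/N = 0.250000
u = exp(sigma*sqrt(dt)) = 1.072508; d = 1/u = 0.932394
p = (exp((r-q)*dt) - d) / (u - d) = 0.579510
Discount per step: exp(-r*dt) = 0.985851
Stock lattice S(k, i) with i counting down-moves:
  k=0: S(0,0) = 46.6900
  k=1: S(1,0) = 50.0754; S(1,1) = 43.5335
  k=2: S(2,0) = 53.7063; S(2,1) = 46.6900; S(2,2) = 40.5903
  k=3: S(3,0) = 57.6004; S(3,1) = 50.0754; S(3,2) = 43.5335; S(3,3) = 37.8462
  k=4: S(4,0) = 61.7769; S(4,1) = 53.7063; S(4,2) = 46.6900; S(4,3) = 40.5903; S(4,4) = 35.2875
Terminal payoffs V(N, i) = max(K - S_T, 0):
  V(4,0) = 0.000000; V(4,1) = 0.000000; V(4,2) = 4.740000; V(4,3) = 10.839664; V(4,4) = 16.142457
Backward induction: V(k, i) = exp(-r*dt) * [p * V(k+1, i) + (1-p) * V(k+1, i+1)].
  V(3,0) = exp(-r*dt) * [p*0.000000 + (1-p)*0.000000] = 0.000000
  V(3,1) = exp(-r*dt) * [p*0.000000 + (1-p)*4.740000] = 1.964921
  V(3,2) = exp(-r*dt) * [p*4.740000 + (1-p)*10.839664] = 7.201490
  V(3,3) = exp(-r*dt) * [p*10.839664 + (1-p)*16.142457] = 12.884515
  V(2,0) = exp(-r*dt) * [p*0.000000 + (1-p)*1.964921] = 0.814539
  V(2,1) = exp(-r*dt) * [p*1.964921 + (1-p)*7.201490] = 4.107888
  V(2,2) = exp(-r*dt) * [p*7.201490 + (1-p)*12.884515] = 9.455439
  V(1,0) = exp(-r*dt) * [p*0.814539 + (1-p)*4.107888] = 2.168239
  V(1,1) = exp(-r*dt) * [p*4.107888 + (1-p)*9.455439] = 6.266540
  V(0,0) = exp(-r*dt) * [p*2.168239 + (1-p)*6.266540] = 3.836472


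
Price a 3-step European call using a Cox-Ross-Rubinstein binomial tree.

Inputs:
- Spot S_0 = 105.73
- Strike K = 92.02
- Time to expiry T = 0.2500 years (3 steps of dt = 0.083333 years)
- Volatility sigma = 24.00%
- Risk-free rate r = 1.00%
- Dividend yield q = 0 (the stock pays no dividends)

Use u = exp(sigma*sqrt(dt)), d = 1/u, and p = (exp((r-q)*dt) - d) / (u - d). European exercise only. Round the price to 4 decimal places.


Answer: Price = V(0,0) = 14.7574

Derivation:
dt = T/N = 0.083333
u = exp(sigma*sqrt(dt)) = 1.071738; d = 1/u = 0.933063
p = (exp((r-q)*dt) - d) / (u - d) = 0.488698
Discount per step: exp(-r*dt) = 0.999167
Stock lattice S(k, i) with i counting down-moves:
  k=0: S(0,0) = 105.7300
  k=1: S(1,0) = 113.3149; S(1,1) = 98.6528
  k=2: S(2,0) = 121.4439; S(2,1) = 105.7300; S(2,2) = 92.0493
  k=3: S(3,0) = 130.1561; S(3,1) = 113.3149; S(3,2) = 98.6528; S(3,3) = 85.8879
Terminal payoffs V(N, i) = max(S_T - K, 0):
  V(3,0) = 38.136135; V(3,1) = 21.294904; V(3,2) = 6.632803; V(3,3) = 0.000000
Backward induction: V(k, i) = exp(-r*dt) * [p * V(k+1, i) + (1-p) * V(k+1, i+1)].
  V(2,0) = exp(-r*dt) * [p*38.136135 + (1-p)*21.294904] = 29.500589
  V(2,1) = exp(-r*dt) * [p*21.294904 + (1-p)*6.632803] = 13.786651
  V(2,2) = exp(-r*dt) * [p*6.632803 + (1-p)*0.000000] = 3.238739
  V(1,0) = exp(-r*dt) * [p*29.500589 + (1-p)*13.786651] = 21.448143
  V(1,1) = exp(-r*dt) * [p*13.786651 + (1-p)*3.238739] = 8.386493
  V(0,0) = exp(-r*dt) * [p*21.448143 + (1-p)*8.386493] = 14.757395


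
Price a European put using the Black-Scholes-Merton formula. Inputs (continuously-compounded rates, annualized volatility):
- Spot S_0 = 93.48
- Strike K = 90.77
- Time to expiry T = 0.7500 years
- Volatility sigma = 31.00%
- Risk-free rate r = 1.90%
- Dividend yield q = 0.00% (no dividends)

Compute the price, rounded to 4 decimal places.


Answer: Price = 7.8998

Derivation:
d1 = (ln(S/K) + (r - q + 0.5*sigma^2) * T) / (sigma * sqrt(T)) = 0.29689278
d2 = d1 - sigma * sqrt(T) = 0.02842491
exp(-rT) = 0.98585105; exp(-qT) = 1.00000000
P = K * exp(-rT) * N(-d2) - S_0 * exp(-qT) * N(-d1)
N(-d1) = 0.38327418; N(-d2) = 0.48866163
P = 90.7700 * 0.98585105 * 0.48866163 - 93.4800 * 1.00000000 * 0.38327418 = 7.8998


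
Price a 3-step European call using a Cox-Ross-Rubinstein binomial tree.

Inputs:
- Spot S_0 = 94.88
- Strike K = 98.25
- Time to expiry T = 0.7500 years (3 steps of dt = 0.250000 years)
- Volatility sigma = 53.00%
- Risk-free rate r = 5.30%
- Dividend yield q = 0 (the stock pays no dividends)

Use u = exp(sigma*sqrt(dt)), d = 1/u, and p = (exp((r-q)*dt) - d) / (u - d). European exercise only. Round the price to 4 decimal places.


dt = T/N = 0.250000
u = exp(sigma*sqrt(dt)) = 1.303431; d = 1/u = 0.767206
p = (exp((r-q)*dt) - d) / (u - d) = 0.459009
Discount per step: exp(-r*dt) = 0.986837
Stock lattice S(k, i) with i counting down-moves:
  k=0: S(0,0) = 94.8800
  k=1: S(1,0) = 123.6695; S(1,1) = 72.7925
  k=2: S(2,0) = 161.1947; S(2,1) = 94.8800; S(2,2) = 55.8468
  k=3: S(3,0) = 210.1062; S(3,1) = 123.6695; S(3,2) = 72.7925; S(3,3) = 42.8460
Terminal payoffs V(N, i) = max(S_T - K, 0):
  V(3,0) = 111.856162; V(3,1) = 25.419531; V(3,2) = 0.000000; V(3,3) = 0.000000
Backward induction: V(k, i) = exp(-r*dt) * [p * V(k+1, i) + (1-p) * V(k+1, i+1)].
  V(2,0) = exp(-r*dt) * [p*111.856162 + (1-p)*25.419531] = 64.237923
  V(2,1) = exp(-r*dt) * [p*25.419531 + (1-p)*0.000000] = 11.514220
  V(2,2) = exp(-r*dt) * [p*0.000000 + (1-p)*0.000000] = 0.000000
  V(1,0) = exp(-r*dt) * [p*64.237923 + (1-p)*11.514220] = 35.244784
  V(1,1) = exp(-r*dt) * [p*11.514220 + (1-p)*0.000000] = 5.215567
  V(0,0) = exp(-r*dt) * [p*35.244784 + (1-p)*5.215567] = 18.749174

Answer: Price = V(0,0) = 18.7492


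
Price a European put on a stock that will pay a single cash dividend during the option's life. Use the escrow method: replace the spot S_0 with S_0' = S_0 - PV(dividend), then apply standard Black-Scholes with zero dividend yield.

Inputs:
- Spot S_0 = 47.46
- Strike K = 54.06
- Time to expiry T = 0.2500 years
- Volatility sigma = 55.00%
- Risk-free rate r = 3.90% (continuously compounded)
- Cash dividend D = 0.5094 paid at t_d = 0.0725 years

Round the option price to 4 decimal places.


Answer: Price = 9.3956

Derivation:
PV(D) = D * exp(-r * t_d) = 0.5094 * 0.99717649 = 0.50796171
S_0' = S_0 - PV(D) = 47.4600 - 0.50796171 = 46.95203829
d1 = (ln(S_0'/K) + (r + sigma^2/2)*T) / (sigma*sqrt(T)) = -0.33965608
d2 = d1 - sigma*sqrt(T) = -0.61465608
exp(-rT) = 0.99029738
N(-d1) = 0.63294223; N(-d2) = 0.73060906
P = K * exp(-rT) * N(-d2) - S_0' * N(-d1) = 54.0600 * 0.99029738 * 0.73060906 - 46.95203829 * 0.63294223 = 9.3956


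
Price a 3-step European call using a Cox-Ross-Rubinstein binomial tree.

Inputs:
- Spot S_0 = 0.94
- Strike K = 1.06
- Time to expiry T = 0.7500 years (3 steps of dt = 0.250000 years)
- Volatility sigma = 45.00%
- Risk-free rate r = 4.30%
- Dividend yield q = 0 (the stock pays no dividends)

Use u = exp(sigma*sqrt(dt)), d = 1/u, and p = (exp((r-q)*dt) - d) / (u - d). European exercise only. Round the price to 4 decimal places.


dt = T/N = 0.250000
u = exp(sigma*sqrt(dt)) = 1.252323; d = 1/u = 0.798516
p = (exp((r-q)*dt) - d) / (u - d) = 0.467802
Discount per step: exp(-r*dt) = 0.989308
Stock lattice S(k, i) with i counting down-moves:
  k=0: S(0,0) = 0.9400
  k=1: S(1,0) = 1.1772; S(1,1) = 0.7506
  k=2: S(2,0) = 1.4742; S(2,1) = 0.9400; S(2,2) = 0.5994
  k=3: S(3,0) = 1.8462; S(3,1) = 1.1772; S(3,2) = 0.7506; S(3,3) = 0.4786
Terminal payoffs V(N, i) = max(S_T - K, 0):
  V(3,0) = 0.786191; V(3,1) = 0.117183; V(3,2) = 0.000000; V(3,3) = 0.000000
Backward induction: V(k, i) = exp(-r*dt) * [p * V(k+1, i) + (1-p) * V(k+1, i+1)].
  V(2,0) = exp(-r*dt) * [p*0.786191 + (1-p)*0.117183] = 0.425547
  V(2,1) = exp(-r*dt) * [p*0.117183 + (1-p)*0.000000] = 0.054233
  V(2,2) = exp(-r*dt) * [p*0.000000 + (1-p)*0.000000] = 0.000000
  V(1,0) = exp(-r*dt) * [p*0.425547 + (1-p)*0.054233] = 0.225497
  V(1,1) = exp(-r*dt) * [p*0.054233 + (1-p)*0.000000] = 0.025099
  V(0,0) = exp(-r*dt) * [p*0.225497 + (1-p)*0.025099] = 0.117575

Answer: Price = V(0,0) = 0.1176


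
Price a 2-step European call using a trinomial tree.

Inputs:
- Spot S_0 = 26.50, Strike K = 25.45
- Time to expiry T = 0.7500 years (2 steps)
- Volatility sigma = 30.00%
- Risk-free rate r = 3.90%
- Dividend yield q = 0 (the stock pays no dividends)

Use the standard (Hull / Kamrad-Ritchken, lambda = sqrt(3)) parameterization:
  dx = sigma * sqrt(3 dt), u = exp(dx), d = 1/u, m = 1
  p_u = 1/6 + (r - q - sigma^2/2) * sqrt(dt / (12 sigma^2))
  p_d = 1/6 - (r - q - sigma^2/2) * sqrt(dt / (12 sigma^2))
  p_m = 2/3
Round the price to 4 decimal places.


Answer: Price = V(0,0) = 3.4653

Derivation:
dt = T/N = 0.375000; dx = sigma*sqrt(3*dt) = 0.318198
u = exp(dx) = 1.374648; d = 1/u = 0.727459
p_u = 0.163131, p_m = 0.666667, p_d = 0.170202
Discount per step: exp(-r*dt) = 0.985481
Stock lattice S(k, j) with j the centered position index:
  k=0: S(0,+0) = 26.5000
  k=1: S(1,-1) = 19.2777; S(1,+0) = 26.5000; S(1,+1) = 36.4282
  k=2: S(2,-2) = 14.0237; S(2,-1) = 19.2777; S(2,+0) = 26.5000; S(2,+1) = 36.4282; S(2,+2) = 50.0759
Terminal payoffs V(N, j) = max(S_T - K, 0):
  V(2,-2) = 0.000000; V(2,-1) = 0.000000; V(2,+0) = 1.050000; V(2,+1) = 10.978185; V(2,+2) = 24.625949
Backward induction: V(k, j) = exp(-r*dt) * [p_u * V(k+1, j+1) + p_m * V(k+1, j) + p_d * V(k+1, j-1)]
  V(1,-1) = exp(-r*dt) * [p_u*1.050000 + p_m*0.000000 + p_d*0.000000] = 0.168801
  V(1,+0) = exp(-r*dt) * [p_u*10.978185 + p_m*1.050000 + p_d*0.000000] = 2.454720
  V(1,+1) = exp(-r*dt) * [p_u*24.625949 + p_m*10.978185 + p_d*1.050000] = 11.347583
  V(0,+0) = exp(-r*dt) * [p_u*11.347583 + p_m*2.454720 + p_d*0.168801] = 3.465302


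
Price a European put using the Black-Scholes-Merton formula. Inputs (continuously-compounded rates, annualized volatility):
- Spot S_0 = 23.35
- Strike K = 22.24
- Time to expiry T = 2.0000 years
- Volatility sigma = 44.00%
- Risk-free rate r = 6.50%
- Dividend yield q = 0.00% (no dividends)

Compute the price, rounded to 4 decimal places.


Answer: Price = 3.5340

Derivation:
d1 = (ln(S/K) + (r - q + 0.5*sigma^2) * T) / (sigma * sqrt(T)) = 0.59831602
d2 = d1 - sigma * sqrt(T) = -0.02393795
exp(-rT) = 0.87809543; exp(-qT) = 1.00000000
P = K * exp(-rT) * N(-d2) - S_0 * exp(-qT) * N(-d1)
N(-d1) = 0.27481455; N(-d2) = 0.50954895
P = 22.2400 * 0.87809543 * 0.50954895 - 23.3500 * 1.00000000 * 0.27481455 = 3.5340


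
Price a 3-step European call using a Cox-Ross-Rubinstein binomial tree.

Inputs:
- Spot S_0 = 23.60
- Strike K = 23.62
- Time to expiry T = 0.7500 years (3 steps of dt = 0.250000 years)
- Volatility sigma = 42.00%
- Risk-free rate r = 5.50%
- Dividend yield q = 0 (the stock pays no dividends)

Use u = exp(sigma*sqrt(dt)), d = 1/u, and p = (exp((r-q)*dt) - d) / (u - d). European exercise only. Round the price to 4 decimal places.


dt = T/N = 0.250000
u = exp(sigma*sqrt(dt)) = 1.233678; d = 1/u = 0.810584
p = (exp((r-q)*dt) - d) / (u - d) = 0.480415
Discount per step: exp(-r*dt) = 0.986344
Stock lattice S(k, i) with i counting down-moves:
  k=0: S(0,0) = 23.6000
  k=1: S(1,0) = 29.1148; S(1,1) = 19.1298
  k=2: S(2,0) = 35.9183; S(2,1) = 23.6000; S(2,2) = 15.5063
  k=3: S(3,0) = 44.3116; S(3,1) = 29.1148; S(3,2) = 19.1298; S(3,3) = 12.5692
Terminal payoffs V(N, i) = max(S_T - K, 0):
  V(3,0) = 20.691610; V(3,1) = 5.494802; V(3,2) = 0.000000; V(3,3) = 0.000000
Backward induction: V(k, i) = exp(-r*dt) * [p * V(k+1, i) + (1-p) * V(k+1, i+1)].
  V(2,0) = exp(-r*dt) * [p*20.691610 + (1-p)*5.494802] = 12.620845
  V(2,1) = exp(-r*dt) * [p*5.494802 + (1-p)*0.000000] = 2.603738
  V(2,2) = exp(-r*dt) * [p*0.000000 + (1-p)*0.000000] = 0.000000
  V(1,0) = exp(-r*dt) * [p*12.620845 + (1-p)*2.603738] = 7.314835
  V(1,1) = exp(-r*dt) * [p*2.603738 + (1-p)*0.000000] = 1.233794
  V(0,0) = exp(-r*dt) * [p*7.314835 + (1-p)*1.233794] = 4.098476

Answer: Price = V(0,0) = 4.0985


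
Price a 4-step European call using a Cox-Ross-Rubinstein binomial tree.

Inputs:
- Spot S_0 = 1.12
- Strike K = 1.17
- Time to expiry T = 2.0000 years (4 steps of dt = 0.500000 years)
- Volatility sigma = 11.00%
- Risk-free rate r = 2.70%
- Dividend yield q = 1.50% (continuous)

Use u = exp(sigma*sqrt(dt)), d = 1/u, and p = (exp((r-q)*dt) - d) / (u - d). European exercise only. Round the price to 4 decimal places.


Answer: Price = V(0,0) = 0.0600

Derivation:
dt = T/N = 0.500000
u = exp(sigma*sqrt(dt)) = 1.080887; d = 1/u = 0.925166
p = (exp((r-q)*dt) - d) / (u - d) = 0.519211
Discount per step: exp(-r*dt) = 0.986591
Stock lattice S(k, i) with i counting down-moves:
  k=0: S(0,0) = 1.1200
  k=1: S(1,0) = 1.2106; S(1,1) = 1.0362
  k=2: S(2,0) = 1.3085; S(2,1) = 1.1200; S(2,2) = 0.9586
  k=3: S(3,0) = 1.4144; S(3,1) = 1.2106; S(3,2) = 1.0362; S(3,3) = 0.8869
  k=4: S(4,0) = 1.5288; S(4,1) = 1.3085; S(4,2) = 1.1200; S(4,3) = 0.9586; S(4,4) = 0.8205
Terminal payoffs V(N, i) = max(S_T - K, 0):
  V(4,0) = 0.358758; V(4,1) = 0.138514; V(4,2) = 0.000000; V(4,3) = 0.000000; V(4,4) = 0.000000
Backward induction: V(k, i) = exp(-r*dt) * [p * V(k+1, i) + (1-p) * V(k+1, i+1)].
  V(3,0) = exp(-r*dt) * [p*0.358758 + (1-p)*0.138514] = 0.249476
  V(3,1) = exp(-r*dt) * [p*0.138514 + (1-p)*0.000000] = 0.070954
  V(3,2) = exp(-r*dt) * [p*0.000000 + (1-p)*0.000000] = 0.000000
  V(3,3) = exp(-r*dt) * [p*0.000000 + (1-p)*0.000000] = 0.000000
  V(2,0) = exp(-r*dt) * [p*0.249476 + (1-p)*0.070954] = 0.161450
  V(2,1) = exp(-r*dt) * [p*0.070954 + (1-p)*0.000000] = 0.036346
  V(2,2) = exp(-r*dt) * [p*0.000000 + (1-p)*0.000000] = 0.000000
  V(1,0) = exp(-r*dt) * [p*0.161450 + (1-p)*0.036346] = 0.099943
  V(1,1) = exp(-r*dt) * [p*0.036346 + (1-p)*0.000000] = 0.018618
  V(0,0) = exp(-r*dt) * [p*0.099943 + (1-p)*0.018618] = 0.060027


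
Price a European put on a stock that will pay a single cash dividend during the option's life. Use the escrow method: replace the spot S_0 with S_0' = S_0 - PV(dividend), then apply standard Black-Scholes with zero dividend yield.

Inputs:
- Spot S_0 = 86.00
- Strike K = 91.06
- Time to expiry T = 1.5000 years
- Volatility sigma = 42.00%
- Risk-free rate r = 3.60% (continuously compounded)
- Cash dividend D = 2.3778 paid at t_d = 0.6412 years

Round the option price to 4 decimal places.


Answer: Price = 18.5757

Derivation:
PV(D) = D * exp(-r * t_d) = 2.3778 * 0.97718118 = 2.32354141
S_0' = S_0 - PV(D) = 86.0000 - 2.32354141 = 83.67645859
d1 = (ln(S_0'/K) + (r + sigma^2/2)*T) / (sigma*sqrt(T)) = 0.19778473
d2 = d1 - sigma*sqrt(T) = -0.31660812
exp(-rT) = 0.94743211
N(-d1) = 0.42160675; N(-d2) = 0.62422951
P = K * exp(-rT) * N(-d2) - S_0' * N(-d1) = 91.0600 * 0.94743211 * 0.62422951 - 83.67645859 * 0.42160675 = 18.5757


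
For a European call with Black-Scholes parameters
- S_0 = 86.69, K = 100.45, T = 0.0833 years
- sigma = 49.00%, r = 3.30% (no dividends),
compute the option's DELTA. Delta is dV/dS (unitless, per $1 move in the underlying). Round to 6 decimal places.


d1 = -0.9515633477; d2 = -1.0929858706
phi(d1) = 0.2536817030; exp(-qT) = 1.0000000000; exp(-rT) = 0.9972548748
N(d1) = 0.1706592386
Delta = exp(-qT) * N(d1) = 1.0000000000 * 0.1706592386 = 0.170659

Answer: Delta = 0.170659


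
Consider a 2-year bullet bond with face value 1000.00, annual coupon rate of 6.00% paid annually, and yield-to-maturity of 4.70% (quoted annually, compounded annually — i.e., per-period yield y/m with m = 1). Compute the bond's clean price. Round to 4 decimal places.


Answer: Price = 1024.2755

Derivation:
Coupon per period c = face * coupon_rate / m = 60.000000
Periods per year m = 1; per-period yield y/m = 0.047000
Number of cashflows N = 2
Cashflows (t years, CF_t, discount factor 1/(1+y/m)^(m*t), PV):
  t = 1.0000: CF_t = 60.000000, DF = 0.955110, PV = 57.306590
  t = 2.0000: CF_t = 1060.000000, DF = 0.912235, PV = 966.968890
Price P = sum_t PV_t = 1024.275480


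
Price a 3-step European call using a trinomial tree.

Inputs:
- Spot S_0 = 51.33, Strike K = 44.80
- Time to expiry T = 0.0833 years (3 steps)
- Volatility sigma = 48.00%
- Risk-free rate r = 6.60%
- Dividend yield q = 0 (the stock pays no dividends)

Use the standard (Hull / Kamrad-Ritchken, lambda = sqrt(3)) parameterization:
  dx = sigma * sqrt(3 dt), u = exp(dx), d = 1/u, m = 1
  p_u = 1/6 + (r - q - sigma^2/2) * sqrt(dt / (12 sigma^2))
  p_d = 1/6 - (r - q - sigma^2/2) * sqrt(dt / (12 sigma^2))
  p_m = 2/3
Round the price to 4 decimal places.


Answer: Price = V(0,0) = 7.2022

Derivation:
dt = T/N = 0.027767; dx = sigma*sqrt(3*dt) = 0.138536
u = exp(dx) = 1.148591; d = 1/u = 0.870632
p_u = 0.161736, p_m = 0.666667, p_d = 0.171597
Discount per step: exp(-r*dt) = 0.998169
Stock lattice S(k, j) with j the centered position index:
  k=0: S(0,+0) = 51.3300
  k=1: S(1,-1) = 44.6895; S(1,+0) = 51.3300; S(1,+1) = 58.9572
  k=2: S(2,-2) = 38.9081; S(2,-1) = 44.6895; S(2,+0) = 51.3300; S(2,+1) = 58.9572; S(2,+2) = 67.7177
  k=3: S(3,-3) = 33.8746; S(3,-2) = 38.9081; S(3,-1) = 44.6895; S(3,+0) = 51.3300; S(3,+1) = 58.9572; S(3,+2) = 67.7177; S(3,+3) = 77.7800
Terminal payoffs V(N, j) = max(S_T - K, 0):
  V(3,-3) = 0.000000; V(3,-2) = 0.000000; V(3,-1) = 0.000000; V(3,+0) = 6.530000; V(3,+1) = 14.157198; V(3,+2) = 22.917733; V(3,+3) = 32.980007
Backward induction: V(k, j) = exp(-r*dt) * [p_u * V(k+1, j+1) + p_m * V(k+1, j) + p_d * V(k+1, j-1)]
  V(2,-2) = exp(-r*dt) * [p_u*0.000000 + p_m*0.000000 + p_d*0.000000] = 0.000000
  V(2,-1) = exp(-r*dt) * [p_u*6.530000 + p_m*0.000000 + p_d*0.000000] = 1.054203
  V(2,+0) = exp(-r*dt) * [p_u*14.157198 + p_m*6.530000 + p_d*0.000000] = 6.630901
  V(2,+1) = exp(-r*dt) * [p_u*22.917733 + p_m*14.157198 + p_d*6.530000] = 14.239168
  V(2,+2) = exp(-r*dt) * [p_u*32.980007 + p_m*22.917733 + p_d*14.157198] = 22.999695
  V(1,-1) = exp(-r*dt) * [p_u*6.630901 + p_m*1.054203 + p_d*0.000000] = 1.772008
  V(1,+0) = exp(-r*dt) * [p_u*14.239168 + p_m*6.630901 + p_d*1.054203] = 6.891845
  V(1,+1) = exp(-r*dt) * [p_u*22.999695 + p_m*14.239168 + p_d*6.630901] = 14.324230
  V(0,+0) = exp(-r*dt) * [p_u*14.324230 + p_m*6.891845 + p_d*1.772008] = 7.202170
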